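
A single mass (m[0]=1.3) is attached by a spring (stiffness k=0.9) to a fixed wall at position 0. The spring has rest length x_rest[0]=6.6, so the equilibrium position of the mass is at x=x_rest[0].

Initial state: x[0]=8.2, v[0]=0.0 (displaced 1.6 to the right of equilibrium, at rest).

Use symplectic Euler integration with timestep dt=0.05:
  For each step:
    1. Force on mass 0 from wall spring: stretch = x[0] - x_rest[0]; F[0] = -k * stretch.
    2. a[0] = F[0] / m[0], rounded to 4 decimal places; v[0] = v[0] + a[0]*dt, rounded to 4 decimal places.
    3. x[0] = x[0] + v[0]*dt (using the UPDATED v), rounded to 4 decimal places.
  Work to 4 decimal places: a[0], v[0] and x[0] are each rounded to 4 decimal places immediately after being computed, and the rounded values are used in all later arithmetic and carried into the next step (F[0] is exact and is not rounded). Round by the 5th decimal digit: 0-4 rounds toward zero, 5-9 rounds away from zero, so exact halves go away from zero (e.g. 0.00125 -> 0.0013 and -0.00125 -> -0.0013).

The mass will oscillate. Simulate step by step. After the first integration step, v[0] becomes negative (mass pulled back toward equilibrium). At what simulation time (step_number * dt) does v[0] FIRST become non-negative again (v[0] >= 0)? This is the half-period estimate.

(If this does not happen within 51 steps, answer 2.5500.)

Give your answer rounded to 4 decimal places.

Answer: 2.5500

Derivation:
Step 0: x=[8.2000] v=[0.0000]
Step 1: x=[8.1972] v=[-0.0554]
Step 2: x=[8.1917] v=[-0.1107]
Step 3: x=[8.1834] v=[-0.1658]
Step 4: x=[8.1724] v=[-0.2206]
Step 5: x=[8.1587] v=[-0.2750]
Step 6: x=[8.1423] v=[-0.3290]
Step 7: x=[8.1232] v=[-0.3824]
Step 8: x=[8.1014] v=[-0.4351]
Step 9: x=[8.0770] v=[-0.4871]
Step 10: x=[8.0501] v=[-0.5382]
Step 11: x=[8.0207] v=[-0.5884]
Step 12: x=[7.9888] v=[-0.6376]
Step 13: x=[7.9545] v=[-0.6857]
Step 14: x=[7.9179] v=[-0.7326]
Step 15: x=[7.8790] v=[-0.7782]
Step 16: x=[7.8379] v=[-0.8225]
Step 17: x=[7.7946] v=[-0.8654]
Step 18: x=[7.7493] v=[-0.9068]
Step 19: x=[7.7020] v=[-0.9466]
Step 20: x=[7.6528] v=[-0.9847]
Step 21: x=[7.6017] v=[-1.0211]
Step 22: x=[7.5489] v=[-1.0558]
Step 23: x=[7.4945] v=[-1.0886]
Step 24: x=[7.4385] v=[-1.1196]
Step 25: x=[7.3811] v=[-1.1486]
Step 26: x=[7.3223] v=[-1.1756]
Step 27: x=[7.2623] v=[-1.2006]
Step 28: x=[7.2011] v=[-1.2235]
Step 29: x=[7.1389] v=[-1.2443]
Step 30: x=[7.0758] v=[-1.2630]
Step 31: x=[7.0118] v=[-1.2795]
Step 32: x=[6.9471] v=[-1.2938]
Step 33: x=[6.8818] v=[-1.3058]
Step 34: x=[6.8160] v=[-1.3156]
Step 35: x=[6.7498] v=[-1.3231]
Step 36: x=[6.6834] v=[-1.3283]
Step 37: x=[6.6168] v=[-1.3312]
Step 38: x=[6.5502] v=[-1.3318]
Step 39: x=[6.4837] v=[-1.3301]
Step 40: x=[6.4174] v=[-1.3261]
Step 41: x=[6.3514] v=[-1.3198]
Step 42: x=[6.2858] v=[-1.3112]
Step 43: x=[6.2208] v=[-1.3003]
Step 44: x=[6.1564] v=[-1.2872]
Step 45: x=[6.0928] v=[-1.2718]
Step 46: x=[6.0301] v=[-1.2542]
Step 47: x=[5.9684] v=[-1.2345]
Step 48: x=[5.9078] v=[-1.2126]
Step 49: x=[5.8484] v=[-1.1886]
Step 50: x=[5.7903] v=[-1.1626]
Step 51: x=[5.7336] v=[-1.1346]
v[0] did not become non-negative within 51 steps; using fallback time=2.5500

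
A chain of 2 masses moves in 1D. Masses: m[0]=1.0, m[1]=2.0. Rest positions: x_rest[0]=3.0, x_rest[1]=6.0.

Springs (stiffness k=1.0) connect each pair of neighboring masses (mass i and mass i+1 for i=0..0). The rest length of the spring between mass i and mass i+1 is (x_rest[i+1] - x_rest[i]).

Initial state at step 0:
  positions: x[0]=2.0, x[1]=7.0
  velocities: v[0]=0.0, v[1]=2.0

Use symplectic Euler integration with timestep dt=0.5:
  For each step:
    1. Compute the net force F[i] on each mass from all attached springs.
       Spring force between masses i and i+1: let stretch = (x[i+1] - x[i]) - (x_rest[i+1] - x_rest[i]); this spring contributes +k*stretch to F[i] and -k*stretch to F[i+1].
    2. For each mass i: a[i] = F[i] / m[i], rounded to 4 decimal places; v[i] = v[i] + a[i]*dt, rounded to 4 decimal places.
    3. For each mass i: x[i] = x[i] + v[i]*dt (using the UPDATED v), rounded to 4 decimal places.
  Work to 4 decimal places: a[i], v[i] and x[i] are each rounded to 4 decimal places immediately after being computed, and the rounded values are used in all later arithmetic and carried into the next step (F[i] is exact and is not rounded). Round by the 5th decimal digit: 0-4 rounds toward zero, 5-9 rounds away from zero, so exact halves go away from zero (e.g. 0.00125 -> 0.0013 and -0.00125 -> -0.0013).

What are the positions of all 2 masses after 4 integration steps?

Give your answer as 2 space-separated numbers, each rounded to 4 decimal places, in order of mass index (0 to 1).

Answer: 6.6261 8.6871

Derivation:
Step 0: x=[2.0000 7.0000] v=[0.0000 2.0000]
Step 1: x=[2.5000 7.7500] v=[1.0000 1.5000]
Step 2: x=[3.5625 8.2188] v=[2.1250 0.9375]
Step 3: x=[5.0391 8.4805] v=[2.9532 0.5234]
Step 4: x=[6.6261 8.6871] v=[3.1739 0.4131]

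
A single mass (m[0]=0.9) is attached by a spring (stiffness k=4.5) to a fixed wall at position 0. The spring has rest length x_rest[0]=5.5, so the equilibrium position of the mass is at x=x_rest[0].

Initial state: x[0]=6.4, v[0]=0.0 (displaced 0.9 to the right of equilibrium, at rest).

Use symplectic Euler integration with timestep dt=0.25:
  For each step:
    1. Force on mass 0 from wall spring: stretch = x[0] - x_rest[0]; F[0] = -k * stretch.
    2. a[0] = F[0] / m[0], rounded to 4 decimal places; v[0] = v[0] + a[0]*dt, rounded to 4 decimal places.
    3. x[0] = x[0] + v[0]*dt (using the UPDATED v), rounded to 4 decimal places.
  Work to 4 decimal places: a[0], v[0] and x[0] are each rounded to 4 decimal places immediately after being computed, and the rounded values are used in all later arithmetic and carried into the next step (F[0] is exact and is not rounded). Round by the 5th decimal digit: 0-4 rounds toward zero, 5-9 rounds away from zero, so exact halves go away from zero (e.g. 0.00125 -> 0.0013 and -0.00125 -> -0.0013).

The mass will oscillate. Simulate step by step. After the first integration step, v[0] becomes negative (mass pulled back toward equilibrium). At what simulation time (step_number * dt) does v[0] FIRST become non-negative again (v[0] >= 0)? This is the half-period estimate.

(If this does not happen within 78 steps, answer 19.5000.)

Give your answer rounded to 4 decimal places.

Answer: 1.5000

Derivation:
Step 0: x=[6.4000] v=[0.0000]
Step 1: x=[6.1188] v=[-1.1250]
Step 2: x=[5.6442] v=[-1.8985]
Step 3: x=[5.1245] v=[-2.0788]
Step 4: x=[4.7222] v=[-1.6094]
Step 5: x=[4.5629] v=[-0.6372]
Step 6: x=[4.6965] v=[0.5342]
First v>=0 after going negative at step 6, time=1.5000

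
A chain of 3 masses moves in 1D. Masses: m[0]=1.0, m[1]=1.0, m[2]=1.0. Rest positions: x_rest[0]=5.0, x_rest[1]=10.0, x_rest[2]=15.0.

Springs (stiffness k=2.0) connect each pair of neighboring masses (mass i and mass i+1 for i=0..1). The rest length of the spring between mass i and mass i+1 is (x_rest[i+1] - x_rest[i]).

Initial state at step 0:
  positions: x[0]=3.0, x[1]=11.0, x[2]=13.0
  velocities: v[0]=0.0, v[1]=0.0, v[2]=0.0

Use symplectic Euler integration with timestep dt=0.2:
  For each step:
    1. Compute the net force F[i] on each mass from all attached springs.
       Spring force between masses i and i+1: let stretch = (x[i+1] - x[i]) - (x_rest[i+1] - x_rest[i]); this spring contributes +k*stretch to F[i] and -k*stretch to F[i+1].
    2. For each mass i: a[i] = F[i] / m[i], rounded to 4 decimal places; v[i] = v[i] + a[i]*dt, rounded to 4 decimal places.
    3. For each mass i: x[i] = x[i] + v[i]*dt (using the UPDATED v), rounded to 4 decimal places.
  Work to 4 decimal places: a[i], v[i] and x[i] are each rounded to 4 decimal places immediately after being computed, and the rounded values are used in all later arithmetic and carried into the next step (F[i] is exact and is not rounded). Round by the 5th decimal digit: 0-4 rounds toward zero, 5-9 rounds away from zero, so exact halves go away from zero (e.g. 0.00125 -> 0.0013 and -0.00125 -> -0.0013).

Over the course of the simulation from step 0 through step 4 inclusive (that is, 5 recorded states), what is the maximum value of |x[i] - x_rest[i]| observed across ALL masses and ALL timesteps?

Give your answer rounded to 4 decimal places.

Step 0: x=[3.0000 11.0000 13.0000] v=[0.0000 0.0000 0.0000]
Step 1: x=[3.2400 10.5200 13.2400] v=[1.2000 -2.4000 1.2000]
Step 2: x=[3.6624 9.6752 13.6624] v=[2.1120 -4.2240 2.1120]
Step 3: x=[4.1658 8.6684 14.1658] v=[2.5171 -5.0342 2.5171]
Step 4: x=[4.6294 7.7411 14.6294] v=[2.3181 -4.6363 2.3181]
Max displacement = 2.2589

Answer: 2.2589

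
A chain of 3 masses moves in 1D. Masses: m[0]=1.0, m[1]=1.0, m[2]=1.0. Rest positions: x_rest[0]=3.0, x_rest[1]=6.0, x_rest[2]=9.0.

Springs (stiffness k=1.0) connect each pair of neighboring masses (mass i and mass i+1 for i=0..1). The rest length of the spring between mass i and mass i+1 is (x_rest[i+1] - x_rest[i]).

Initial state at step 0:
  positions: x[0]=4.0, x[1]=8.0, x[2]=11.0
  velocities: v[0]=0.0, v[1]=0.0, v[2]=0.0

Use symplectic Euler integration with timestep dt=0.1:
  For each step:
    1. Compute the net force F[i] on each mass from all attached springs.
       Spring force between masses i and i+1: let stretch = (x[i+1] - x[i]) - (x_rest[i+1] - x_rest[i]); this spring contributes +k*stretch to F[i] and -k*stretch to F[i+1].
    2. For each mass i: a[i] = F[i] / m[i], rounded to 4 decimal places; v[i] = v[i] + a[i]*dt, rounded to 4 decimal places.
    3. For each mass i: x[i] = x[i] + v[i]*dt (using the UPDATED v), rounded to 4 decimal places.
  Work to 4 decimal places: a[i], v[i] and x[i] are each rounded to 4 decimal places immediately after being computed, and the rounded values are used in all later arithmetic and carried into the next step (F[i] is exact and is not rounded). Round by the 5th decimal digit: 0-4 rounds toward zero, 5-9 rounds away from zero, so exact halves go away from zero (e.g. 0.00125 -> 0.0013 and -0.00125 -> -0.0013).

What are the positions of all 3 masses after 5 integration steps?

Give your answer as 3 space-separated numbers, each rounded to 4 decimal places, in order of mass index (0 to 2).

Answer: 4.1431 7.8602 10.9966

Derivation:
Step 0: x=[4.0000 8.0000 11.0000] v=[0.0000 0.0000 0.0000]
Step 1: x=[4.0100 7.9900 11.0000] v=[0.1000 -0.1000 0.0000]
Step 2: x=[4.0298 7.9703 10.9999] v=[0.1980 -0.1970 -0.0010]
Step 3: x=[4.0590 7.9415 10.9995] v=[0.2921 -0.2881 -0.0040]
Step 4: x=[4.0970 7.9044 10.9985] v=[0.3804 -0.3706 -0.0098]
Step 5: x=[4.1431 7.8602 10.9966] v=[0.4611 -0.4419 -0.0192]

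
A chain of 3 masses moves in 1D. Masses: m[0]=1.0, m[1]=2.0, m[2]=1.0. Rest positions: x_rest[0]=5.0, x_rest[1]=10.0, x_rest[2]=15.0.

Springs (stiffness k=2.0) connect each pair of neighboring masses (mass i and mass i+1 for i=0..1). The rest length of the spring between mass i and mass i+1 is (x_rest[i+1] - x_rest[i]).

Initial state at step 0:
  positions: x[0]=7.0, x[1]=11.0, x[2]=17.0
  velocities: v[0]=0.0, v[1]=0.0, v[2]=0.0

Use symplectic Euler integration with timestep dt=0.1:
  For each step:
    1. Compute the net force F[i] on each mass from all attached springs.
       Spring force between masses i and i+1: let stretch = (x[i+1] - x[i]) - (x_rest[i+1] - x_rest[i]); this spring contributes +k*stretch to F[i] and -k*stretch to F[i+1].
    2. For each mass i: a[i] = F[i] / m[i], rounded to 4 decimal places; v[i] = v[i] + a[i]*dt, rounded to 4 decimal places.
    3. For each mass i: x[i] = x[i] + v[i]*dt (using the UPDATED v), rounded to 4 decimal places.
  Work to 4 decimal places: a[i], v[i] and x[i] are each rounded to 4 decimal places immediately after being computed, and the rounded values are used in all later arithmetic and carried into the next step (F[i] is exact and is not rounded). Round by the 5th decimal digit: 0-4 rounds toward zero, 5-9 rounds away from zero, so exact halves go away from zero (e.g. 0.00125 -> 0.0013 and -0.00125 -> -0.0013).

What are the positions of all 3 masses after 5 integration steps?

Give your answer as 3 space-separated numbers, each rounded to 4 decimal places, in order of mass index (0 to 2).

Step 0: x=[7.0000 11.0000 17.0000] v=[0.0000 0.0000 0.0000]
Step 1: x=[6.9800 11.0200 16.9800] v=[-0.2000 0.2000 -0.2000]
Step 2: x=[6.9408 11.0592 16.9408] v=[-0.3920 0.3920 -0.3920]
Step 3: x=[6.8840 11.1160 16.8840] v=[-0.5683 0.5683 -0.5683]
Step 4: x=[6.8118 11.1882 16.8118] v=[-0.7219 0.7219 -0.7219]
Step 5: x=[6.7271 11.2729 16.7271] v=[-0.8466 0.8466 -0.8466]

Answer: 6.7271 11.2729 16.7271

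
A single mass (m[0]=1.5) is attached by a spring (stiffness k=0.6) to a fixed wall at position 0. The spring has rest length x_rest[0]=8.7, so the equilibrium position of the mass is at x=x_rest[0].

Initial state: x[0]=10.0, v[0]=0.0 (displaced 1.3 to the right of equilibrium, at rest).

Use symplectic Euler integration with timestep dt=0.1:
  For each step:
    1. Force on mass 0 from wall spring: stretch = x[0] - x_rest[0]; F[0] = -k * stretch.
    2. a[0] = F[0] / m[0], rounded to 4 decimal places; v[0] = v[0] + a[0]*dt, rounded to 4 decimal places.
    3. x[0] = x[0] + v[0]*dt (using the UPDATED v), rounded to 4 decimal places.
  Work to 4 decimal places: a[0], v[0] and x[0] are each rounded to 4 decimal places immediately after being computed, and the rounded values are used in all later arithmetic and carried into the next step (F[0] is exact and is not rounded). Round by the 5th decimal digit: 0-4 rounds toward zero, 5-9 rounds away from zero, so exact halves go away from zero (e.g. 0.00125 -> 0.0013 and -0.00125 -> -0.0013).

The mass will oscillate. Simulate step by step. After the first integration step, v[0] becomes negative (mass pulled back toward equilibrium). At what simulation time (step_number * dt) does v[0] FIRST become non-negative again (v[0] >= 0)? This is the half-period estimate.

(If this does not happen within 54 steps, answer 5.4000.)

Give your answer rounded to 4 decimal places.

Answer: 5.0000

Derivation:
Step 0: x=[10.0000] v=[0.0000]
Step 1: x=[9.9948] v=[-0.0520]
Step 2: x=[9.9844] v=[-0.1038]
Step 3: x=[9.9689] v=[-0.1552]
Step 4: x=[9.9483] v=[-0.2060]
Step 5: x=[9.9227] v=[-0.2559]
Step 6: x=[9.8922] v=[-0.3048]
Step 7: x=[9.8570] v=[-0.3525]
Step 8: x=[9.8171] v=[-0.3988]
Step 9: x=[9.7728] v=[-0.4435]
Step 10: x=[9.7242] v=[-0.4864]
Step 11: x=[9.6715] v=[-0.5274]
Step 12: x=[9.6149] v=[-0.5663]
Step 13: x=[9.5546] v=[-0.6029]
Step 14: x=[9.4909] v=[-0.6371]
Step 15: x=[9.4240] v=[-0.6687]
Step 16: x=[9.3542] v=[-0.6977]
Step 17: x=[9.2818] v=[-0.7239]
Step 18: x=[9.2071] v=[-0.7472]
Step 19: x=[9.1304] v=[-0.7675]
Step 20: x=[9.0519] v=[-0.7847]
Step 21: x=[8.9720] v=[-0.7988]
Step 22: x=[8.8910] v=[-0.8097]
Step 23: x=[8.8093] v=[-0.8173]
Step 24: x=[8.7271] v=[-0.8217]
Step 25: x=[8.6448] v=[-0.8228]
Step 26: x=[8.5627] v=[-0.8206]
Step 27: x=[8.4812] v=[-0.8151]
Step 28: x=[8.4006] v=[-0.8064]
Step 29: x=[8.3212] v=[-0.7944]
Step 30: x=[8.2433] v=[-0.7793]
Step 31: x=[8.1672] v=[-0.7610]
Step 32: x=[8.0932] v=[-0.7397]
Step 33: x=[8.0217] v=[-0.7154]
Step 34: x=[7.9529] v=[-0.6883]
Step 35: x=[7.8871] v=[-0.6584]
Step 36: x=[7.8245] v=[-0.6259]
Step 37: x=[7.7654] v=[-0.5909]
Step 38: x=[7.7101] v=[-0.5535]
Step 39: x=[7.6587] v=[-0.5139]
Step 40: x=[7.6115] v=[-0.4723]
Step 41: x=[7.5686] v=[-0.4288]
Step 42: x=[7.5303] v=[-0.3835]
Step 43: x=[7.4966] v=[-0.3367]
Step 44: x=[7.4677] v=[-0.2886]
Step 45: x=[7.4438] v=[-0.2393]
Step 46: x=[7.4249] v=[-0.1891]
Step 47: x=[7.4111] v=[-0.1381]
Step 48: x=[7.4025] v=[-0.0865]
Step 49: x=[7.3990] v=[-0.0346]
Step 50: x=[7.4007] v=[0.0174]
First v>=0 after going negative at step 50, time=5.0000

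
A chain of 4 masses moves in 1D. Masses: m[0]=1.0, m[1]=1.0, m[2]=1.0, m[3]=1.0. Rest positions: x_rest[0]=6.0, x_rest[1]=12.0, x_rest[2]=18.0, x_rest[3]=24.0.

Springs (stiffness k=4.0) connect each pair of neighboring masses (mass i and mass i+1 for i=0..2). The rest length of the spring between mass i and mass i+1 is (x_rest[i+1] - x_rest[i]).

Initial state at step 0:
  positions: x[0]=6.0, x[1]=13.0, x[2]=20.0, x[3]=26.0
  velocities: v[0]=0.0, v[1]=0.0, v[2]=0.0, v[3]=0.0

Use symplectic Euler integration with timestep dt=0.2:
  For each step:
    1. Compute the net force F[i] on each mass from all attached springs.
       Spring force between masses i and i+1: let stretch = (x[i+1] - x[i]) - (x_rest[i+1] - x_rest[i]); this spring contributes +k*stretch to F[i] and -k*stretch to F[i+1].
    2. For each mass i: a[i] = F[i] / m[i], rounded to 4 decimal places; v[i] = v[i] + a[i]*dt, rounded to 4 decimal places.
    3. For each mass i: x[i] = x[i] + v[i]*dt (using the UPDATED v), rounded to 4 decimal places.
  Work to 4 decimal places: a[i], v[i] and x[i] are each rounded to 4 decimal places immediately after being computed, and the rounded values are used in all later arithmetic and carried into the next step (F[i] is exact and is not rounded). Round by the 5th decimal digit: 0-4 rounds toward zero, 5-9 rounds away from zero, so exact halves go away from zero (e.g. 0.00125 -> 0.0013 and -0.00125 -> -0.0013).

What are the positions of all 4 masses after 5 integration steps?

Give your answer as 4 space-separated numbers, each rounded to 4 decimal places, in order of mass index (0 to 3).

Answer: 7.6181 13.0820 18.8967 25.4032

Derivation:
Step 0: x=[6.0000 13.0000 20.0000 26.0000] v=[0.0000 0.0000 0.0000 0.0000]
Step 1: x=[6.1600 13.0000 19.8400 26.0000] v=[0.8000 0.0000 -0.8000 0.0000]
Step 2: x=[6.4544 13.0000 19.5712 25.9744] v=[1.4720 0.0000 -1.3440 -0.1280]
Step 3: x=[6.8361 13.0041 19.2755 25.8843] v=[1.9085 0.0205 -1.4784 -0.4506]
Step 4: x=[7.2447 13.0247 19.0338 25.6968] v=[2.0429 0.1032 -1.2085 -0.9376]
Step 5: x=[7.6181 13.0820 18.8967 25.4032] v=[1.8669 0.2865 -0.6854 -1.4680]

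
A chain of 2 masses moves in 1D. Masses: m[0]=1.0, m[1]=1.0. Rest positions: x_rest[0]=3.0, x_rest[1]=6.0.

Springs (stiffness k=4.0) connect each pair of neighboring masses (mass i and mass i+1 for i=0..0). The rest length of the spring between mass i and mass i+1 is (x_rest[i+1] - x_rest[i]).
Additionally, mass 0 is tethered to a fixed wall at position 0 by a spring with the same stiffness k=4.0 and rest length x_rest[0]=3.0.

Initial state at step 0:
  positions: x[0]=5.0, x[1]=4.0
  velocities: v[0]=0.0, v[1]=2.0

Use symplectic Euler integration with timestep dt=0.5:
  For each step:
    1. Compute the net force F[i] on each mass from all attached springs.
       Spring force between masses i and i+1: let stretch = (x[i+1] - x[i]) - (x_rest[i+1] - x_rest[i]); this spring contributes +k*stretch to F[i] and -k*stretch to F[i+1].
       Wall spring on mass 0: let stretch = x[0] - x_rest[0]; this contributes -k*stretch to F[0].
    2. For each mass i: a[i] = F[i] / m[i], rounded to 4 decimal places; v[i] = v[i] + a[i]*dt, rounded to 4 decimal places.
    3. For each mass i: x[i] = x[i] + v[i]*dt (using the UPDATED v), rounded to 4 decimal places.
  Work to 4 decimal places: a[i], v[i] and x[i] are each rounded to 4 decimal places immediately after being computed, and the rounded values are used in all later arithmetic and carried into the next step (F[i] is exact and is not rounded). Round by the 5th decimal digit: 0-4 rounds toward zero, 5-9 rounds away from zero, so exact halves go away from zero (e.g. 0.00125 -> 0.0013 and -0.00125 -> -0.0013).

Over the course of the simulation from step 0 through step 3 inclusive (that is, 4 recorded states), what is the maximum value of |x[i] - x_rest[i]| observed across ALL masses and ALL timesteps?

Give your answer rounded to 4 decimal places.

Step 0: x=[5.0000 4.0000] v=[0.0000 2.0000]
Step 1: x=[-1.0000 9.0000] v=[-12.0000 10.0000]
Step 2: x=[4.0000 7.0000] v=[10.0000 -4.0000]
Step 3: x=[8.0000 5.0000] v=[8.0000 -4.0000]
Max displacement = 5.0000

Answer: 5.0000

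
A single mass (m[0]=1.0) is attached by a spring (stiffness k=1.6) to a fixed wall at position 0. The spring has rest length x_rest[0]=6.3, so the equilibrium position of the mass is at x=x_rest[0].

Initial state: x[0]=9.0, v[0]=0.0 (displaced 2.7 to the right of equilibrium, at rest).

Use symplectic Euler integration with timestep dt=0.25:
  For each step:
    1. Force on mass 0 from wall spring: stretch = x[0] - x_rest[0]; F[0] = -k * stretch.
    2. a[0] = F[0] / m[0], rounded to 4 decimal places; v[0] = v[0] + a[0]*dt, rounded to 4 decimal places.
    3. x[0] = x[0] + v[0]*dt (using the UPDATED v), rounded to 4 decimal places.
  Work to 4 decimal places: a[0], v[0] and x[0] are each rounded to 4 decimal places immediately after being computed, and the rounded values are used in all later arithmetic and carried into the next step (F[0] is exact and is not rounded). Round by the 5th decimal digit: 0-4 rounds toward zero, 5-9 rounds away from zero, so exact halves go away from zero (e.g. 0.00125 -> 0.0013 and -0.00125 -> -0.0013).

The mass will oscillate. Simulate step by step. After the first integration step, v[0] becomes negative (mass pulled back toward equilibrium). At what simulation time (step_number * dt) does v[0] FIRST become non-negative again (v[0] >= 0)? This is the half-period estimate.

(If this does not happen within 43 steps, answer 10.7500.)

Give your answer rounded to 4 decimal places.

Step 0: x=[9.0000] v=[0.0000]
Step 1: x=[8.7300] v=[-1.0800]
Step 2: x=[8.2170] v=[-2.0520]
Step 3: x=[7.5123] v=[-2.8188]
Step 4: x=[6.6864] v=[-3.3037]
Step 5: x=[5.8218] v=[-3.4583]
Step 6: x=[5.0051] v=[-3.2670]
Step 7: x=[4.3178] v=[-2.7491]
Step 8: x=[3.8288] v=[-1.9562]
Step 9: x=[3.5869] v=[-0.9677]
Step 10: x=[3.6163] v=[0.1176]
First v>=0 after going negative at step 10, time=2.5000

Answer: 2.5000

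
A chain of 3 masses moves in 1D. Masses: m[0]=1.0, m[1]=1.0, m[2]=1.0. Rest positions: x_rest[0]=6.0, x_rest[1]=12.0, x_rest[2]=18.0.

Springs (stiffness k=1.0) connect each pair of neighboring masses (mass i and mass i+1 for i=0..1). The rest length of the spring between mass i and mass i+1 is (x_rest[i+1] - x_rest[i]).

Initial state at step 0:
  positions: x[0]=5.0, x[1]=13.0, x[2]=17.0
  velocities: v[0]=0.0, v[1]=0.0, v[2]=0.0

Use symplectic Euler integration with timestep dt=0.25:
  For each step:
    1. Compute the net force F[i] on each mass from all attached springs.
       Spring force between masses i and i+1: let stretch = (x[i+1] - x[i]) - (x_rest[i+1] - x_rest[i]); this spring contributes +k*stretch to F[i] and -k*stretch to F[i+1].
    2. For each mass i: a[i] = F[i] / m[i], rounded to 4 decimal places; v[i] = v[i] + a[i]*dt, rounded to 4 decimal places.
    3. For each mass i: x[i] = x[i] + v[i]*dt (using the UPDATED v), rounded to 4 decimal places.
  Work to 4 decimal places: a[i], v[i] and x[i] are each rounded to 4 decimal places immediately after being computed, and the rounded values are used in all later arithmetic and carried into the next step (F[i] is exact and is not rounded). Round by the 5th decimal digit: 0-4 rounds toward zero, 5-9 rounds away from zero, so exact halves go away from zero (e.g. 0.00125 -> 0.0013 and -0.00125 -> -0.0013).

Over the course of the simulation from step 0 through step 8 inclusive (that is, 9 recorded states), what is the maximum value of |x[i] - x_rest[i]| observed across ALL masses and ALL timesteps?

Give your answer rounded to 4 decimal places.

Answer: 1.6872

Derivation:
Step 0: x=[5.0000 13.0000 17.0000] v=[0.0000 0.0000 0.0000]
Step 1: x=[5.1250 12.7500 17.1250] v=[0.5000 -1.0000 0.5000]
Step 2: x=[5.3516 12.2969 17.3516] v=[0.9063 -1.8125 0.9063]
Step 3: x=[5.6373 11.7256 17.6373] v=[1.1426 -2.2852 1.1426]
Step 4: x=[5.9285 11.1433 17.9285] v=[1.1647 -2.3294 1.1647]
Step 5: x=[6.1706 10.6591 18.1706] v=[0.9684 -1.9368 0.9684]
Step 6: x=[6.3182 10.3638 18.3182] v=[0.5905 -1.1811 0.5905]
Step 7: x=[6.3437 10.3128 18.3437] v=[0.1019 -0.2039 0.1019]
Step 8: x=[6.2423 10.5157 18.2423] v=[-0.4058 0.8116 -0.4058]
Max displacement = 1.6872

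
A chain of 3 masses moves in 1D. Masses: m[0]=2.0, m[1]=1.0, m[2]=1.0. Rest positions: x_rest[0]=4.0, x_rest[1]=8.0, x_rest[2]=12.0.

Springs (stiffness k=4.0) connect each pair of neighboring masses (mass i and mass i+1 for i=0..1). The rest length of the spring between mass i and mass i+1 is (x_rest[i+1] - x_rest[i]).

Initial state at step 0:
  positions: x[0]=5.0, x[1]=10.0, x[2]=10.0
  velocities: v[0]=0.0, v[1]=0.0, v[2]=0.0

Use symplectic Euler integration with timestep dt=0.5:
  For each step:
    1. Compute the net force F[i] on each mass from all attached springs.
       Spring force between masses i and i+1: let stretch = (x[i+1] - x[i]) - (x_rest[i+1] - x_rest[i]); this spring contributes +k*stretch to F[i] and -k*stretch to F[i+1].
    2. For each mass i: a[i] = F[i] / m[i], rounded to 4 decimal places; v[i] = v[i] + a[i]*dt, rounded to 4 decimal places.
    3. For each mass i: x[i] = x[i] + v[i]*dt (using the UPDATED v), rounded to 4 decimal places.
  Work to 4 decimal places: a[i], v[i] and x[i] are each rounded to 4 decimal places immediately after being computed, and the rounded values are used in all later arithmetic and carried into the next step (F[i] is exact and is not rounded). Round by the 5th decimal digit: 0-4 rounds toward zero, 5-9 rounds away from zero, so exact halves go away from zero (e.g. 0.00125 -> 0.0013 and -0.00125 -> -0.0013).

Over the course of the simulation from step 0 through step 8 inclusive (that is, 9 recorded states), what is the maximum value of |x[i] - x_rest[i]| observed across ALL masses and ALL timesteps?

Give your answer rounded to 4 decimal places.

Answer: 3.7500

Derivation:
Step 0: x=[5.0000 10.0000 10.0000] v=[0.0000 0.0000 0.0000]
Step 1: x=[5.5000 5.0000 14.0000] v=[1.0000 -10.0000 8.0000]
Step 2: x=[3.7500 9.5000 13.0000] v=[-3.5000 9.0000 -2.0000]
Step 3: x=[2.8750 11.7500 12.5000] v=[-1.7500 4.5000 -1.0000]
Step 4: x=[4.4375 5.8750 15.2500] v=[3.1250 -11.7500 5.5000]
Step 5: x=[4.7188 7.9375 12.6250] v=[0.5625 4.1250 -5.2500]
Step 6: x=[4.6094 11.4688 9.3125] v=[-0.2188 7.0626 -6.6250]
Step 7: x=[5.9297 5.9844 12.1563] v=[2.6406 -10.9688 5.6876]
Step 8: x=[5.2774 6.6172 12.8282] v=[-1.3047 1.2656 1.3438]
Max displacement = 3.7500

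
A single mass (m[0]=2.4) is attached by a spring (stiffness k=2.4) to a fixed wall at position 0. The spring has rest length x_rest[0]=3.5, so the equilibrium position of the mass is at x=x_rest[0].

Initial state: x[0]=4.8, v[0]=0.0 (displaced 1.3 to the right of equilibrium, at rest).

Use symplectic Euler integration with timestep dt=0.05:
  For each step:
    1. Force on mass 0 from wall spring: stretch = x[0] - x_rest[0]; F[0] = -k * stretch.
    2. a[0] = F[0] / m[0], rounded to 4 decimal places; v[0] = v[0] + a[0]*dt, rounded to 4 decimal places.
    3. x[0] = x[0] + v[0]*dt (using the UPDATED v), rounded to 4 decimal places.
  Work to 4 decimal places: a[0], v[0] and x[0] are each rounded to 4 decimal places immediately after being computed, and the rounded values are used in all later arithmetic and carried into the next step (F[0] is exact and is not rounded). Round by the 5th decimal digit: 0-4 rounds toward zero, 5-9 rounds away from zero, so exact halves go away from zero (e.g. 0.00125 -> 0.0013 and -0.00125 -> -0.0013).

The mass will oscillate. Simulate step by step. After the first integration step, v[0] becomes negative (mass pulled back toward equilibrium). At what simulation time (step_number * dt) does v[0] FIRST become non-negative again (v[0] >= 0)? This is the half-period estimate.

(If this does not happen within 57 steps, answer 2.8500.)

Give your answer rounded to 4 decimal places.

Answer: 2.8500

Derivation:
Step 0: x=[4.8000] v=[0.0000]
Step 1: x=[4.7968] v=[-0.0650]
Step 2: x=[4.7903] v=[-0.1298]
Step 3: x=[4.7806] v=[-0.1943]
Step 4: x=[4.7677] v=[-0.2583]
Step 5: x=[4.7516] v=[-0.3217]
Step 6: x=[4.7324] v=[-0.3843]
Step 7: x=[4.7101] v=[-0.4459]
Step 8: x=[4.6848] v=[-0.5064]
Step 9: x=[4.6565] v=[-0.5656]
Step 10: x=[4.6253] v=[-0.6234]
Step 11: x=[4.5913] v=[-0.6797]
Step 12: x=[4.5546] v=[-0.7343]
Step 13: x=[4.5153] v=[-0.7870]
Step 14: x=[4.4734] v=[-0.8378]
Step 15: x=[4.4291] v=[-0.8865]
Step 16: x=[4.3825] v=[-0.9330]
Step 17: x=[4.3336] v=[-0.9771]
Step 18: x=[4.2827] v=[-1.0188]
Step 19: x=[4.2298] v=[-1.0579]
Step 20: x=[4.1751] v=[-1.0944]
Step 21: x=[4.1187] v=[-1.1282]
Step 22: x=[4.0607] v=[-1.1591]
Step 23: x=[4.0013] v=[-1.1871]
Step 24: x=[3.9407] v=[-1.2122]
Step 25: x=[3.8790] v=[-1.2342]
Step 26: x=[3.8163] v=[-1.2532]
Step 27: x=[3.7529] v=[-1.2690]
Step 28: x=[3.6888] v=[-1.2816]
Step 29: x=[3.6243] v=[-1.2910]
Step 30: x=[3.5594] v=[-1.2972]
Step 31: x=[3.4944] v=[-1.3002]
Step 32: x=[3.4294] v=[-1.2999]
Step 33: x=[3.3646] v=[-1.2964]
Step 34: x=[3.3001] v=[-1.2896]
Step 35: x=[3.2361] v=[-1.2796]
Step 36: x=[3.1728] v=[-1.2664]
Step 37: x=[3.1103] v=[-1.2500]
Step 38: x=[3.0488] v=[-1.2305]
Step 39: x=[2.9884] v=[-1.2079]
Step 40: x=[2.9293] v=[-1.1823]
Step 41: x=[2.8716] v=[-1.1538]
Step 42: x=[2.8155] v=[-1.1224]
Step 43: x=[2.7611] v=[-1.0882]
Step 44: x=[2.7085] v=[-1.0513]
Step 45: x=[2.6579] v=[-1.0117]
Step 46: x=[2.6094] v=[-0.9696]
Step 47: x=[2.5631] v=[-0.9251]
Step 48: x=[2.5192] v=[-0.8783]
Step 49: x=[2.4777] v=[-0.8293]
Step 50: x=[2.4388] v=[-0.7782]
Step 51: x=[2.4025] v=[-0.7251]
Step 52: x=[2.3690] v=[-0.6702]
Step 53: x=[2.3383] v=[-0.6137]
Step 54: x=[2.3105] v=[-0.5556]
Step 55: x=[2.2857] v=[-0.4961]
Step 56: x=[2.2639] v=[-0.4354]
Step 57: x=[2.2452] v=[-0.3736]
v[0] did not become non-negative within 57 steps; using fallback time=2.8500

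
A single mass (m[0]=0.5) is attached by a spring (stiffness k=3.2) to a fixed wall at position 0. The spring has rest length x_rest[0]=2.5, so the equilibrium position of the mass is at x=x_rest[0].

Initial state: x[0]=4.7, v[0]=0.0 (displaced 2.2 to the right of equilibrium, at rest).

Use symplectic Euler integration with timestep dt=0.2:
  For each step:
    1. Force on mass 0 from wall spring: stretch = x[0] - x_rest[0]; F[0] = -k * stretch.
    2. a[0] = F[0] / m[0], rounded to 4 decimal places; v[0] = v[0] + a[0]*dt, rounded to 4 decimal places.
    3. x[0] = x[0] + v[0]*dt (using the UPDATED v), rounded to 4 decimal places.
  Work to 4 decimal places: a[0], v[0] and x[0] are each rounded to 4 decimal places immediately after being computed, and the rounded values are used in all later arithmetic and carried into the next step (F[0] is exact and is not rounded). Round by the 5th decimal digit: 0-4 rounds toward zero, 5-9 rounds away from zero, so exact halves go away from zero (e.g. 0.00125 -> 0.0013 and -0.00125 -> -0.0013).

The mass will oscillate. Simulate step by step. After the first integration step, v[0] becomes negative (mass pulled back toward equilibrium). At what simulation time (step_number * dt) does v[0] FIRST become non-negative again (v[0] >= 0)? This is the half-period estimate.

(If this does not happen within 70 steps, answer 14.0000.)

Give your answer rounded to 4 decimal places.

Answer: 1.4000

Derivation:
Step 0: x=[4.7000] v=[0.0000]
Step 1: x=[4.1368] v=[-2.8160]
Step 2: x=[3.1546] v=[-4.9111]
Step 3: x=[2.0048] v=[-5.7490]
Step 4: x=[0.9818] v=[-5.1151]
Step 5: x=[0.3474] v=[-3.1718]
Step 6: x=[0.2641] v=[-0.4165]
Step 7: x=[0.7532] v=[2.4455]
First v>=0 after going negative at step 7, time=1.4000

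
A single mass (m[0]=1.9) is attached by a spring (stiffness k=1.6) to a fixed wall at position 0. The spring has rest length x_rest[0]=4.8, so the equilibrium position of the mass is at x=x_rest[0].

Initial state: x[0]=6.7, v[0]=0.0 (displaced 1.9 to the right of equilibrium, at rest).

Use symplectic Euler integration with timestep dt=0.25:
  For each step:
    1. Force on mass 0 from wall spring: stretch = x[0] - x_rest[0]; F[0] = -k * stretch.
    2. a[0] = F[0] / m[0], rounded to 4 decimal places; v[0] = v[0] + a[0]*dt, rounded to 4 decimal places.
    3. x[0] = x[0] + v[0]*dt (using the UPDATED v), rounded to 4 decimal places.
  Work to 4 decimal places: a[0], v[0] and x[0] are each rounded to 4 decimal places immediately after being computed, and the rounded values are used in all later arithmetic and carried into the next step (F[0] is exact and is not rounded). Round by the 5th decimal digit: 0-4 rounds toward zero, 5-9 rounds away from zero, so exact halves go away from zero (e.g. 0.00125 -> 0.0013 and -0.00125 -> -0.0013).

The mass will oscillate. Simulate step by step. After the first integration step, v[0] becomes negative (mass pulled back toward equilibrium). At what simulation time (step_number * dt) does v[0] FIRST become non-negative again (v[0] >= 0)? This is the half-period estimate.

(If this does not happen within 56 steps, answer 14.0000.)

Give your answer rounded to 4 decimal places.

Step 0: x=[6.7000] v=[0.0000]
Step 1: x=[6.6000] v=[-0.4000]
Step 2: x=[6.4053] v=[-0.7790]
Step 3: x=[6.1261] v=[-1.1170]
Step 4: x=[5.7771] v=[-1.3962]
Step 5: x=[5.3766] v=[-1.6019]
Step 6: x=[4.9458] v=[-1.7233]
Step 7: x=[4.5073] v=[-1.7540]
Step 8: x=[4.0842] v=[-1.6924]
Step 9: x=[3.6988] v=[-1.5417]
Step 10: x=[3.3713] v=[-1.3099]
Step 11: x=[3.1190] v=[-1.0091]
Step 12: x=[2.9552] v=[-0.6552]
Step 13: x=[2.8885] v=[-0.2668]
Step 14: x=[2.9224] v=[0.1356]
First v>=0 after going negative at step 14, time=3.5000

Answer: 3.5000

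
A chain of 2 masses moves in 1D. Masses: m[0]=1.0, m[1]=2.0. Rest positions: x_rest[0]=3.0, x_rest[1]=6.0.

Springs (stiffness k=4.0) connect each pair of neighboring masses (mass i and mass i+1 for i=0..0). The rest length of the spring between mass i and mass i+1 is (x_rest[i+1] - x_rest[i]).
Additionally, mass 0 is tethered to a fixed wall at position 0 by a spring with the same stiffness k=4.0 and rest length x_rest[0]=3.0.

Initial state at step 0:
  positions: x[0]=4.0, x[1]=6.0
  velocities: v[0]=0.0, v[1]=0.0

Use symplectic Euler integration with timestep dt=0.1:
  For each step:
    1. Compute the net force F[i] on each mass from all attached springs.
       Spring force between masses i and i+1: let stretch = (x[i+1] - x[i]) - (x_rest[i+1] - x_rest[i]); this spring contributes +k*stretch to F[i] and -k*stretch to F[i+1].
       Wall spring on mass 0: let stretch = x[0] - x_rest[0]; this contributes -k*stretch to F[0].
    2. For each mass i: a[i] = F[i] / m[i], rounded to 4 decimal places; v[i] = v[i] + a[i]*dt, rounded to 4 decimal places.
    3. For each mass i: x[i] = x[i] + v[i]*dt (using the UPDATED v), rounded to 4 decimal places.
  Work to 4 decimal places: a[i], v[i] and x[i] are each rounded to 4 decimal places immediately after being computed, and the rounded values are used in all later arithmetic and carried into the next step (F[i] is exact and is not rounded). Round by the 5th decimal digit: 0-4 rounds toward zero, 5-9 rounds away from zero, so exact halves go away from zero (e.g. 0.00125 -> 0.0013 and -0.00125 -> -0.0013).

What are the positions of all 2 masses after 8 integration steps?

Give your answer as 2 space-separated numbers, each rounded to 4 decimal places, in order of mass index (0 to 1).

Answer: 2.3570 6.3770

Derivation:
Step 0: x=[4.0000 6.0000] v=[0.0000 0.0000]
Step 1: x=[3.9200 6.0200] v=[-0.8000 0.2000]
Step 2: x=[3.7672 6.0580] v=[-1.5280 0.3800]
Step 3: x=[3.5553 6.1102] v=[-2.1186 0.5218]
Step 4: x=[3.3034 6.1713] v=[-2.5188 0.6108]
Step 5: x=[3.0341 6.2350] v=[-2.6930 0.6372]
Step 6: x=[2.7715 6.2947] v=[-2.6263 0.5970]
Step 7: x=[2.5389 6.3439] v=[-2.3256 0.4924]
Step 8: x=[2.3570 6.3770] v=[-1.8192 0.3314]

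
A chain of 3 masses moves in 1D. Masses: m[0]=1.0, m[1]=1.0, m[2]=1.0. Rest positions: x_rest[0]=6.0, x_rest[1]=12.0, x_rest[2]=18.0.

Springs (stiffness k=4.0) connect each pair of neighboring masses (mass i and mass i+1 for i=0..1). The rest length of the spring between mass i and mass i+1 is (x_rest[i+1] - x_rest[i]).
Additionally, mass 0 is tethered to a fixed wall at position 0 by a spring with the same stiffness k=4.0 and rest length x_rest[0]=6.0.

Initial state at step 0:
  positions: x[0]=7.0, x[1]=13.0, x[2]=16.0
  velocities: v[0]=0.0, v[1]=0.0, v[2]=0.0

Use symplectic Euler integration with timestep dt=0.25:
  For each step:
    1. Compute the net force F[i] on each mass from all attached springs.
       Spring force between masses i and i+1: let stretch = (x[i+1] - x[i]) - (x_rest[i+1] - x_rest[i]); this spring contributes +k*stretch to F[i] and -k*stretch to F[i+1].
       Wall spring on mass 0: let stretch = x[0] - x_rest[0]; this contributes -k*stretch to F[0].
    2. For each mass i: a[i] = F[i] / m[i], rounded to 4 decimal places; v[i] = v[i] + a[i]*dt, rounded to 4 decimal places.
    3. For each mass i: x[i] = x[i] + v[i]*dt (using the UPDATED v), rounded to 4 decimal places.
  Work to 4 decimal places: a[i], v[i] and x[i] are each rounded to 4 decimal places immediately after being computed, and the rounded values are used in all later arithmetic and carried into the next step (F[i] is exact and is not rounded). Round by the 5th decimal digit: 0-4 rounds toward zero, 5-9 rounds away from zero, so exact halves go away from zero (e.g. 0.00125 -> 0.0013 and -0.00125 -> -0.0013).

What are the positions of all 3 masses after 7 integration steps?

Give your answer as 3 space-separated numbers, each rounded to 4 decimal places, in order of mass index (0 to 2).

Answer: 5.6968 12.5618 17.7614

Derivation:
Step 0: x=[7.0000 13.0000 16.0000] v=[0.0000 0.0000 0.0000]
Step 1: x=[6.7500 12.2500 16.7500] v=[-1.0000 -3.0000 3.0000]
Step 2: x=[6.1875 11.2500 17.8750] v=[-2.2500 -4.0000 4.5000]
Step 3: x=[5.3438 10.6406 18.8438] v=[-3.3750 -2.4375 3.8750]
Step 4: x=[4.4883 10.7578 19.2618] v=[-3.4220 0.4689 1.6718]
Step 5: x=[4.0781 11.4337 19.0538] v=[-1.6408 2.7034 -0.8322]
Step 6: x=[4.4873 12.1757 18.4407] v=[1.6367 2.9679 -2.4523]
Step 7: x=[5.6968 12.5618 17.7614] v=[4.8378 1.5445 -2.7173]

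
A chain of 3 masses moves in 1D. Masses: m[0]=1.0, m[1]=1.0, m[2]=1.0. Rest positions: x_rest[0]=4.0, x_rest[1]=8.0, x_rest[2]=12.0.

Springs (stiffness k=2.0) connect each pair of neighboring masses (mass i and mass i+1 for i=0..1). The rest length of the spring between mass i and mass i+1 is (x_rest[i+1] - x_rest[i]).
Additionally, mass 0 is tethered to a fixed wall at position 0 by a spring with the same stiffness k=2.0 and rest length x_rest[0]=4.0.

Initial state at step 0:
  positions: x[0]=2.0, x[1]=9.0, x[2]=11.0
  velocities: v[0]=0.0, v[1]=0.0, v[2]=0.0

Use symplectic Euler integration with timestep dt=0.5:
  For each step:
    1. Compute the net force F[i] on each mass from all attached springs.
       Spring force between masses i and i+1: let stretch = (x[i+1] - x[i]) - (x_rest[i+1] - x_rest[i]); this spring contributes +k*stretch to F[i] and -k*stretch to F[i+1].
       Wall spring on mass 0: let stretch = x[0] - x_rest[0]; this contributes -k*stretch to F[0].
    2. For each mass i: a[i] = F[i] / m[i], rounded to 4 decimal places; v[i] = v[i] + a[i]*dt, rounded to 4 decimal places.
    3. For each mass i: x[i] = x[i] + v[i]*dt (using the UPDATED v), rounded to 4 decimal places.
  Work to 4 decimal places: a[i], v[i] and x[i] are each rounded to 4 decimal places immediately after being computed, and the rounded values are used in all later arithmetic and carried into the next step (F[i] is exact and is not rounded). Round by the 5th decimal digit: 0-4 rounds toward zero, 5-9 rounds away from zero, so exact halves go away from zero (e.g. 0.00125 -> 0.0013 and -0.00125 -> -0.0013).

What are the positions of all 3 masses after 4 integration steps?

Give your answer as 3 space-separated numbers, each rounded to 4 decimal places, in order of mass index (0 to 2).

Answer: 2.5000 10.1875 10.7500

Derivation:
Step 0: x=[2.0000 9.0000 11.0000] v=[0.0000 0.0000 0.0000]
Step 1: x=[4.5000 6.5000 12.0000] v=[5.0000 -5.0000 2.0000]
Step 2: x=[5.7500 5.7500 12.2500] v=[2.5000 -1.5000 0.5000]
Step 3: x=[4.1250 8.2500 11.2500] v=[-3.2500 5.0000 -2.0000]
Step 4: x=[2.5000 10.1875 10.7500] v=[-3.2500 3.8750 -1.0000]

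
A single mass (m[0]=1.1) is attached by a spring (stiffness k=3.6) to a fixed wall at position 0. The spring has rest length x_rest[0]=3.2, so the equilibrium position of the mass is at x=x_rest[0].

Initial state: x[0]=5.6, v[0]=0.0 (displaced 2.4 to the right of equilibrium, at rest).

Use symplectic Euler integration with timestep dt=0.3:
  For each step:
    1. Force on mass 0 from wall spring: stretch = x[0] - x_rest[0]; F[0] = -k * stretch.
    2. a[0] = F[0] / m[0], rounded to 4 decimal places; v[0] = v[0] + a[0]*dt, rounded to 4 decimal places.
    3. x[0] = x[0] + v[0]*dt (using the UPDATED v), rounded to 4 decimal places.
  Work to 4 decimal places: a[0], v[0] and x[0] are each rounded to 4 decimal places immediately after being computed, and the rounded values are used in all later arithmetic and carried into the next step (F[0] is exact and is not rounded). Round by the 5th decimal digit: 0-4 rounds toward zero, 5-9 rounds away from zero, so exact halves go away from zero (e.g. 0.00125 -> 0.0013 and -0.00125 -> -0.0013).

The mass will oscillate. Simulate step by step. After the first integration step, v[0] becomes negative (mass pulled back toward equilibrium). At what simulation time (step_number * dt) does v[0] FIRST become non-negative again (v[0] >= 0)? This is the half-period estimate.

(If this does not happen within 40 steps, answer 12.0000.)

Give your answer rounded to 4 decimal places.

Answer: 1.8000

Derivation:
Step 0: x=[5.6000] v=[0.0000]
Step 1: x=[4.8931] v=[-2.3564]
Step 2: x=[3.6875] v=[-4.0187]
Step 3: x=[2.3383] v=[-4.4974]
Step 4: x=[1.2429] v=[-3.6514]
Step 5: x=[0.7239] v=[-1.7299]
Step 6: x=[0.9343] v=[0.7012]
First v>=0 after going negative at step 6, time=1.8000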